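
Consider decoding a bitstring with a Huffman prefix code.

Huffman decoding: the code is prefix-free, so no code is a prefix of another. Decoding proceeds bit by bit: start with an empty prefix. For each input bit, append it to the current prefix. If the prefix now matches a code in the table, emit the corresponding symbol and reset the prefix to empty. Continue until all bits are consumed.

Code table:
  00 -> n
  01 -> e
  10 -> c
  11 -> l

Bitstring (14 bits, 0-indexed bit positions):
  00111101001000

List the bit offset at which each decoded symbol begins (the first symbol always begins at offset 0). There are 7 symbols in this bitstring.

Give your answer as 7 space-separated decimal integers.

Answer: 0 2 4 6 8 10 12

Derivation:
Bit 0: prefix='0' (no match yet)
Bit 1: prefix='00' -> emit 'n', reset
Bit 2: prefix='1' (no match yet)
Bit 3: prefix='11' -> emit 'l', reset
Bit 4: prefix='1' (no match yet)
Bit 5: prefix='11' -> emit 'l', reset
Bit 6: prefix='0' (no match yet)
Bit 7: prefix='01' -> emit 'e', reset
Bit 8: prefix='0' (no match yet)
Bit 9: prefix='00' -> emit 'n', reset
Bit 10: prefix='1' (no match yet)
Bit 11: prefix='10' -> emit 'c', reset
Bit 12: prefix='0' (no match yet)
Bit 13: prefix='00' -> emit 'n', reset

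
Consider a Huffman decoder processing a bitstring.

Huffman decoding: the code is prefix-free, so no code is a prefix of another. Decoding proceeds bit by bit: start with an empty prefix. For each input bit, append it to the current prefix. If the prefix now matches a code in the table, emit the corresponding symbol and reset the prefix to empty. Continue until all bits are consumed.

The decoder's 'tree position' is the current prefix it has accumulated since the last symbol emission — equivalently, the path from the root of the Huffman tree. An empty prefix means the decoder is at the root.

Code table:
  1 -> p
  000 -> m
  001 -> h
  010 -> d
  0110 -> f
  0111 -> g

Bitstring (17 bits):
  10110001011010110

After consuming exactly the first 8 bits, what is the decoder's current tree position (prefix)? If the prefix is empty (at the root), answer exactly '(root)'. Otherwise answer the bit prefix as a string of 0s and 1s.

Answer: (root)

Derivation:
Bit 0: prefix='1' -> emit 'p', reset
Bit 1: prefix='0' (no match yet)
Bit 2: prefix='01' (no match yet)
Bit 3: prefix='011' (no match yet)
Bit 4: prefix='0110' -> emit 'f', reset
Bit 5: prefix='0' (no match yet)
Bit 6: prefix='00' (no match yet)
Bit 7: prefix='001' -> emit 'h', reset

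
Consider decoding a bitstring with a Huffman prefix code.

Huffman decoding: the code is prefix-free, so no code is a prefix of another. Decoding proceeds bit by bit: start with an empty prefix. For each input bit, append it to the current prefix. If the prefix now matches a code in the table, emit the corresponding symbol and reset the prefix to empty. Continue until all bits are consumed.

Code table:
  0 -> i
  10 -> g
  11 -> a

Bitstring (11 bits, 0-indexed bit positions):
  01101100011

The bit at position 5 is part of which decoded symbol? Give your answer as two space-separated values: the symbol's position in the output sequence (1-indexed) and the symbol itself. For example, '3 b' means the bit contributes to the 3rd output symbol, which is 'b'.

Bit 0: prefix='0' -> emit 'i', reset
Bit 1: prefix='1' (no match yet)
Bit 2: prefix='11' -> emit 'a', reset
Bit 3: prefix='0' -> emit 'i', reset
Bit 4: prefix='1' (no match yet)
Bit 5: prefix='11' -> emit 'a', reset
Bit 6: prefix='0' -> emit 'i', reset
Bit 7: prefix='0' -> emit 'i', reset
Bit 8: prefix='0' -> emit 'i', reset
Bit 9: prefix='1' (no match yet)

Answer: 4 a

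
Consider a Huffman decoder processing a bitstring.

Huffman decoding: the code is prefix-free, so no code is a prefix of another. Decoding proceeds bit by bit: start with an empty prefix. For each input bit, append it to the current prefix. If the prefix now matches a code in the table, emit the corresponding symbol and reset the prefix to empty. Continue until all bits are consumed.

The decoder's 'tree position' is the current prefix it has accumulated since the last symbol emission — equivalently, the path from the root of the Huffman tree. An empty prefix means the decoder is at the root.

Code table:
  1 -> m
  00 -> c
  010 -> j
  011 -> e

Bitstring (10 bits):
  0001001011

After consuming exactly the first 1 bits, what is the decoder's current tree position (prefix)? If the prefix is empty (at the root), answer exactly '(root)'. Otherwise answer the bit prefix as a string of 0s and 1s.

Answer: 0

Derivation:
Bit 0: prefix='0' (no match yet)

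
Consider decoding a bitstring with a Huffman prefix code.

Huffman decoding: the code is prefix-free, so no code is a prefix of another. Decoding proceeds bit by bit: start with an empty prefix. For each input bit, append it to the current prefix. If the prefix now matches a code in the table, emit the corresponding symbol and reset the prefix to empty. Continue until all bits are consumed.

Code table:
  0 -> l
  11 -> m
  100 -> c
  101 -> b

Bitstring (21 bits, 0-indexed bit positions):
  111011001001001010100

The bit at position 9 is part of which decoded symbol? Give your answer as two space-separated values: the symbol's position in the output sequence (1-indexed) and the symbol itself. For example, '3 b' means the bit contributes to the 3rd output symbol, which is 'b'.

Answer: 4 c

Derivation:
Bit 0: prefix='1' (no match yet)
Bit 1: prefix='11' -> emit 'm', reset
Bit 2: prefix='1' (no match yet)
Bit 3: prefix='10' (no match yet)
Bit 4: prefix='101' -> emit 'b', reset
Bit 5: prefix='1' (no match yet)
Bit 6: prefix='10' (no match yet)
Bit 7: prefix='100' -> emit 'c', reset
Bit 8: prefix='1' (no match yet)
Bit 9: prefix='10' (no match yet)
Bit 10: prefix='100' -> emit 'c', reset
Bit 11: prefix='1' (no match yet)
Bit 12: prefix='10' (no match yet)
Bit 13: prefix='100' -> emit 'c', reset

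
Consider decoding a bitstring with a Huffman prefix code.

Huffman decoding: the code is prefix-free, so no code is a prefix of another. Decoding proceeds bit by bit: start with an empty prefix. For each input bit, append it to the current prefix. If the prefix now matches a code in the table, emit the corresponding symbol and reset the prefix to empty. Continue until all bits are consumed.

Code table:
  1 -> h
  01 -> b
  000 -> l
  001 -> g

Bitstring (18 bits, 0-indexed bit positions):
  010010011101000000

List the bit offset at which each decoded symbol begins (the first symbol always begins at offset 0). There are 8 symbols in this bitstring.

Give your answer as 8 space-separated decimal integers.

Bit 0: prefix='0' (no match yet)
Bit 1: prefix='01' -> emit 'b', reset
Bit 2: prefix='0' (no match yet)
Bit 3: prefix='00' (no match yet)
Bit 4: prefix='001' -> emit 'g', reset
Bit 5: prefix='0' (no match yet)
Bit 6: prefix='00' (no match yet)
Bit 7: prefix='001' -> emit 'g', reset
Bit 8: prefix='1' -> emit 'h', reset
Bit 9: prefix='1' -> emit 'h', reset
Bit 10: prefix='0' (no match yet)
Bit 11: prefix='01' -> emit 'b', reset
Bit 12: prefix='0' (no match yet)
Bit 13: prefix='00' (no match yet)
Bit 14: prefix='000' -> emit 'l', reset
Bit 15: prefix='0' (no match yet)
Bit 16: prefix='00' (no match yet)
Bit 17: prefix='000' -> emit 'l', reset

Answer: 0 2 5 8 9 10 12 15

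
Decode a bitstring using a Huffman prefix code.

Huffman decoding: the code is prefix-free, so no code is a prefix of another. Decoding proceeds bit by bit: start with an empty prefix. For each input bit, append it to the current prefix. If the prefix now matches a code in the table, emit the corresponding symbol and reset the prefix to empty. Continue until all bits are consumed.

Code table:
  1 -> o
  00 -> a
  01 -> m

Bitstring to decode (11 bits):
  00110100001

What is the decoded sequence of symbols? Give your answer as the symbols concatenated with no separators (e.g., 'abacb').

Answer: aoomaao

Derivation:
Bit 0: prefix='0' (no match yet)
Bit 1: prefix='00' -> emit 'a', reset
Bit 2: prefix='1' -> emit 'o', reset
Bit 3: prefix='1' -> emit 'o', reset
Bit 4: prefix='0' (no match yet)
Bit 5: prefix='01' -> emit 'm', reset
Bit 6: prefix='0' (no match yet)
Bit 7: prefix='00' -> emit 'a', reset
Bit 8: prefix='0' (no match yet)
Bit 9: prefix='00' -> emit 'a', reset
Bit 10: prefix='1' -> emit 'o', reset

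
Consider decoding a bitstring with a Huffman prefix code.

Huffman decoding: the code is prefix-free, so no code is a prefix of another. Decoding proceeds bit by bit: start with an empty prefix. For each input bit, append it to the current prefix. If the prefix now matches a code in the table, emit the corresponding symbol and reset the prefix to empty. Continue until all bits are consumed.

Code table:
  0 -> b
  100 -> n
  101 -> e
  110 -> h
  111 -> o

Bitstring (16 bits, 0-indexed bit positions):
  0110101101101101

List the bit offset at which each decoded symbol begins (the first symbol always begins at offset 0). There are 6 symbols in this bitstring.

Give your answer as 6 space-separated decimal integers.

Bit 0: prefix='0' -> emit 'b', reset
Bit 1: prefix='1' (no match yet)
Bit 2: prefix='11' (no match yet)
Bit 3: prefix='110' -> emit 'h', reset
Bit 4: prefix='1' (no match yet)
Bit 5: prefix='10' (no match yet)
Bit 6: prefix='101' -> emit 'e', reset
Bit 7: prefix='1' (no match yet)
Bit 8: prefix='10' (no match yet)
Bit 9: prefix='101' -> emit 'e', reset
Bit 10: prefix='1' (no match yet)
Bit 11: prefix='10' (no match yet)
Bit 12: prefix='101' -> emit 'e', reset
Bit 13: prefix='1' (no match yet)
Bit 14: prefix='10' (no match yet)
Bit 15: prefix='101' -> emit 'e', reset

Answer: 0 1 4 7 10 13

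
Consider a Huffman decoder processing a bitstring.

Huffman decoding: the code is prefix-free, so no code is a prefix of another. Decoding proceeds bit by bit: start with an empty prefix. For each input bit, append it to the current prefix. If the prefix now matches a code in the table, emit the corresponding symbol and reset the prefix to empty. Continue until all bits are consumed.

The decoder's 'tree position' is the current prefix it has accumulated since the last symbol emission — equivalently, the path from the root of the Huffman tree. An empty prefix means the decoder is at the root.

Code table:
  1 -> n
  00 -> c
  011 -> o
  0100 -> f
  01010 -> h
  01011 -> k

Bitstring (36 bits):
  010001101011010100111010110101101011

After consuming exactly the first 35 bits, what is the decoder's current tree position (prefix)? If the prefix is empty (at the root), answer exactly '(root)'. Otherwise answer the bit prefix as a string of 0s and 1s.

Bit 0: prefix='0' (no match yet)
Bit 1: prefix='01' (no match yet)
Bit 2: prefix='010' (no match yet)
Bit 3: prefix='0100' -> emit 'f', reset
Bit 4: prefix='0' (no match yet)
Bit 5: prefix='01' (no match yet)
Bit 6: prefix='011' -> emit 'o', reset
Bit 7: prefix='0' (no match yet)
Bit 8: prefix='01' (no match yet)
Bit 9: prefix='010' (no match yet)
Bit 10: prefix='0101' (no match yet)
Bit 11: prefix='01011' -> emit 'k', reset
Bit 12: prefix='0' (no match yet)
Bit 13: prefix='01' (no match yet)
Bit 14: prefix='010' (no match yet)
Bit 15: prefix='0101' (no match yet)
Bit 16: prefix='01010' -> emit 'h', reset
Bit 17: prefix='0' (no match yet)
Bit 18: prefix='01' (no match yet)
Bit 19: prefix='011' -> emit 'o', reset
Bit 20: prefix='1' -> emit 'n', reset
Bit 21: prefix='0' (no match yet)
Bit 22: prefix='01' (no match yet)
Bit 23: prefix='010' (no match yet)
Bit 24: prefix='0101' (no match yet)
Bit 25: prefix='01011' -> emit 'k', reset
Bit 26: prefix='0' (no match yet)
Bit 27: prefix='01' (no match yet)
Bit 28: prefix='010' (no match yet)
Bit 29: prefix='0101' (no match yet)
Bit 30: prefix='01011' -> emit 'k', reset
Bit 31: prefix='0' (no match yet)
Bit 32: prefix='01' (no match yet)
Bit 33: prefix='010' (no match yet)
Bit 34: prefix='0101' (no match yet)

Answer: 0101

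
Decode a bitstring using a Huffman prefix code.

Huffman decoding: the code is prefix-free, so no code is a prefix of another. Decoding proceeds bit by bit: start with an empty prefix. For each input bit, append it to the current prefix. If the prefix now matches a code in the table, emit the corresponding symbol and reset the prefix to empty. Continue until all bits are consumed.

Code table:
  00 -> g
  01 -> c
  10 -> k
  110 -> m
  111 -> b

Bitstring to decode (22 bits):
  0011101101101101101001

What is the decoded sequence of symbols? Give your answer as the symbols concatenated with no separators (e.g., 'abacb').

Bit 0: prefix='0' (no match yet)
Bit 1: prefix='00' -> emit 'g', reset
Bit 2: prefix='1' (no match yet)
Bit 3: prefix='11' (no match yet)
Bit 4: prefix='111' -> emit 'b', reset
Bit 5: prefix='0' (no match yet)
Bit 6: prefix='01' -> emit 'c', reset
Bit 7: prefix='1' (no match yet)
Bit 8: prefix='10' -> emit 'k', reset
Bit 9: prefix='1' (no match yet)
Bit 10: prefix='11' (no match yet)
Bit 11: prefix='110' -> emit 'm', reset
Bit 12: prefix='1' (no match yet)
Bit 13: prefix='11' (no match yet)
Bit 14: prefix='110' -> emit 'm', reset
Bit 15: prefix='1' (no match yet)
Bit 16: prefix='11' (no match yet)
Bit 17: prefix='110' -> emit 'm', reset
Bit 18: prefix='1' (no match yet)
Bit 19: prefix='10' -> emit 'k', reset
Bit 20: prefix='0' (no match yet)
Bit 21: prefix='01' -> emit 'c', reset

Answer: gbckmmmkc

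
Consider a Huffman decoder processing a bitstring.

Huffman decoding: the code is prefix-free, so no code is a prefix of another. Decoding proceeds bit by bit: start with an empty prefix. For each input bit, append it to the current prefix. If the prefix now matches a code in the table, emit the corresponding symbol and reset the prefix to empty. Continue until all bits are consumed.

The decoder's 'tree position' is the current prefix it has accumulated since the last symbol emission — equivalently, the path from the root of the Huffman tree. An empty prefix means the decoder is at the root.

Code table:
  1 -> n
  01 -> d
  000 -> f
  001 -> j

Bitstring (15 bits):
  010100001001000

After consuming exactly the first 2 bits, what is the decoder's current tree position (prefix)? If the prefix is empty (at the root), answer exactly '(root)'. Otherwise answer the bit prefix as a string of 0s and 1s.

Answer: (root)

Derivation:
Bit 0: prefix='0' (no match yet)
Bit 1: prefix='01' -> emit 'd', reset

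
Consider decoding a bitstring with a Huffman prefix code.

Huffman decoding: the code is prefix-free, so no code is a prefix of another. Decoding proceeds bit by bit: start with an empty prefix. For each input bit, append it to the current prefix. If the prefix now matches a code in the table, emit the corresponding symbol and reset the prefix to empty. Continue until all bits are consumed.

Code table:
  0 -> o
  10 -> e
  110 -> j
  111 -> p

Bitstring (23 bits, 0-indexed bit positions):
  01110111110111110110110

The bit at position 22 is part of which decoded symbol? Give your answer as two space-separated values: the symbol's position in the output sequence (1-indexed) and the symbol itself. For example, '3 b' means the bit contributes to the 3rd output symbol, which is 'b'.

Answer: 9 j

Derivation:
Bit 0: prefix='0' -> emit 'o', reset
Bit 1: prefix='1' (no match yet)
Bit 2: prefix='11' (no match yet)
Bit 3: prefix='111' -> emit 'p', reset
Bit 4: prefix='0' -> emit 'o', reset
Bit 5: prefix='1' (no match yet)
Bit 6: prefix='11' (no match yet)
Bit 7: prefix='111' -> emit 'p', reset
Bit 8: prefix='1' (no match yet)
Bit 9: prefix='11' (no match yet)
Bit 10: prefix='110' -> emit 'j', reset
Bit 11: prefix='1' (no match yet)
Bit 12: prefix='11' (no match yet)
Bit 13: prefix='111' -> emit 'p', reset
Bit 14: prefix='1' (no match yet)
Bit 15: prefix='11' (no match yet)
Bit 16: prefix='110' -> emit 'j', reset
Bit 17: prefix='1' (no match yet)
Bit 18: prefix='11' (no match yet)
Bit 19: prefix='110' -> emit 'j', reset
Bit 20: prefix='1' (no match yet)
Bit 21: prefix='11' (no match yet)
Bit 22: prefix='110' -> emit 'j', reset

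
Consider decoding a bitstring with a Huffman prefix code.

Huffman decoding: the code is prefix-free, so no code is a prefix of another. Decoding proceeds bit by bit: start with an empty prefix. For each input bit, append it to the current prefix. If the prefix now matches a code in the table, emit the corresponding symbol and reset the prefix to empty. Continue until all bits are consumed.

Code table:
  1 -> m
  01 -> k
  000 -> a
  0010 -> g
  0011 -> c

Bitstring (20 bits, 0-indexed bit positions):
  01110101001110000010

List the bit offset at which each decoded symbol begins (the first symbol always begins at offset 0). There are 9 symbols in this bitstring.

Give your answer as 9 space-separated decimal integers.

Bit 0: prefix='0' (no match yet)
Bit 1: prefix='01' -> emit 'k', reset
Bit 2: prefix='1' -> emit 'm', reset
Bit 3: prefix='1' -> emit 'm', reset
Bit 4: prefix='0' (no match yet)
Bit 5: prefix='01' -> emit 'k', reset
Bit 6: prefix='0' (no match yet)
Bit 7: prefix='01' -> emit 'k', reset
Bit 8: prefix='0' (no match yet)
Bit 9: prefix='00' (no match yet)
Bit 10: prefix='001' (no match yet)
Bit 11: prefix='0011' -> emit 'c', reset
Bit 12: prefix='1' -> emit 'm', reset
Bit 13: prefix='0' (no match yet)
Bit 14: prefix='00' (no match yet)
Bit 15: prefix='000' -> emit 'a', reset
Bit 16: prefix='0' (no match yet)
Bit 17: prefix='00' (no match yet)
Bit 18: prefix='001' (no match yet)
Bit 19: prefix='0010' -> emit 'g', reset

Answer: 0 2 3 4 6 8 12 13 16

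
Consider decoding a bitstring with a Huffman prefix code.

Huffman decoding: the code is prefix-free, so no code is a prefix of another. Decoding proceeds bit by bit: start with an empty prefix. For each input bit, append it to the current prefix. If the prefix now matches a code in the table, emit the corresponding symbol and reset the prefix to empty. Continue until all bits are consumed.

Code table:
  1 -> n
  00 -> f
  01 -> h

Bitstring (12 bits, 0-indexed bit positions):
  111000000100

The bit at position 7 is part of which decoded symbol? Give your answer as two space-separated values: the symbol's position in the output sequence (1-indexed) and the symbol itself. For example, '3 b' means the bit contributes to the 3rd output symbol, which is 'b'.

Answer: 6 f

Derivation:
Bit 0: prefix='1' -> emit 'n', reset
Bit 1: prefix='1' -> emit 'n', reset
Bit 2: prefix='1' -> emit 'n', reset
Bit 3: prefix='0' (no match yet)
Bit 4: prefix='00' -> emit 'f', reset
Bit 5: prefix='0' (no match yet)
Bit 6: prefix='00' -> emit 'f', reset
Bit 7: prefix='0' (no match yet)
Bit 8: prefix='00' -> emit 'f', reset
Bit 9: prefix='1' -> emit 'n', reset
Bit 10: prefix='0' (no match yet)
Bit 11: prefix='00' -> emit 'f', reset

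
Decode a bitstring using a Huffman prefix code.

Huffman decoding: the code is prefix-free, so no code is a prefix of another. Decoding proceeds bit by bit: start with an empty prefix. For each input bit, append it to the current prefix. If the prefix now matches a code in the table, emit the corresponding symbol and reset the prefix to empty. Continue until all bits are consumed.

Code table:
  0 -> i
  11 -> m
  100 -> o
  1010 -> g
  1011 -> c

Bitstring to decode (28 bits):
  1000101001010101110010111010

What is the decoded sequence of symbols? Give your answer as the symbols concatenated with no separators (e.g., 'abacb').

Answer: oigigcocg

Derivation:
Bit 0: prefix='1' (no match yet)
Bit 1: prefix='10' (no match yet)
Bit 2: prefix='100' -> emit 'o', reset
Bit 3: prefix='0' -> emit 'i', reset
Bit 4: prefix='1' (no match yet)
Bit 5: prefix='10' (no match yet)
Bit 6: prefix='101' (no match yet)
Bit 7: prefix='1010' -> emit 'g', reset
Bit 8: prefix='0' -> emit 'i', reset
Bit 9: prefix='1' (no match yet)
Bit 10: prefix='10' (no match yet)
Bit 11: prefix='101' (no match yet)
Bit 12: prefix='1010' -> emit 'g', reset
Bit 13: prefix='1' (no match yet)
Bit 14: prefix='10' (no match yet)
Bit 15: prefix='101' (no match yet)
Bit 16: prefix='1011' -> emit 'c', reset
Bit 17: prefix='1' (no match yet)
Bit 18: prefix='10' (no match yet)
Bit 19: prefix='100' -> emit 'o', reset
Bit 20: prefix='1' (no match yet)
Bit 21: prefix='10' (no match yet)
Bit 22: prefix='101' (no match yet)
Bit 23: prefix='1011' -> emit 'c', reset
Bit 24: prefix='1' (no match yet)
Bit 25: prefix='10' (no match yet)
Bit 26: prefix='101' (no match yet)
Bit 27: prefix='1010' -> emit 'g', reset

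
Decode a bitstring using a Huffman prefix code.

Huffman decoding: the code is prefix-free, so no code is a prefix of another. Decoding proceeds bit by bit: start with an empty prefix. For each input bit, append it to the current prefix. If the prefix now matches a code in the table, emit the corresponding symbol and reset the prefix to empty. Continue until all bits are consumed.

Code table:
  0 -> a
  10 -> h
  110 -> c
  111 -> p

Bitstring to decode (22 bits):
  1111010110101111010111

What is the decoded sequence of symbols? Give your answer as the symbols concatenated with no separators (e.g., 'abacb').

Bit 0: prefix='1' (no match yet)
Bit 1: prefix='11' (no match yet)
Bit 2: prefix='111' -> emit 'p', reset
Bit 3: prefix='1' (no match yet)
Bit 4: prefix='10' -> emit 'h', reset
Bit 5: prefix='1' (no match yet)
Bit 6: prefix='10' -> emit 'h', reset
Bit 7: prefix='1' (no match yet)
Bit 8: prefix='11' (no match yet)
Bit 9: prefix='110' -> emit 'c', reset
Bit 10: prefix='1' (no match yet)
Bit 11: prefix='10' -> emit 'h', reset
Bit 12: prefix='1' (no match yet)
Bit 13: prefix='11' (no match yet)
Bit 14: prefix='111' -> emit 'p', reset
Bit 15: prefix='1' (no match yet)
Bit 16: prefix='10' -> emit 'h', reset
Bit 17: prefix='1' (no match yet)
Bit 18: prefix='10' -> emit 'h', reset
Bit 19: prefix='1' (no match yet)
Bit 20: prefix='11' (no match yet)
Bit 21: prefix='111' -> emit 'p', reset

Answer: phhchphhp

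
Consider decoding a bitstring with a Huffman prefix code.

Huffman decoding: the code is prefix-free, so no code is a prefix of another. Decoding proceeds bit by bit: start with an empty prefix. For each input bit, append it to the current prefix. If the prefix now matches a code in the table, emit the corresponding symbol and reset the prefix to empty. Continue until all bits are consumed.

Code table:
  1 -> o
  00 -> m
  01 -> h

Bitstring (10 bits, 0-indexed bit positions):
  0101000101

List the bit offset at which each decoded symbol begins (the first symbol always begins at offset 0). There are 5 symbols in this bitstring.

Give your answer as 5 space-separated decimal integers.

Answer: 0 2 4 6 8

Derivation:
Bit 0: prefix='0' (no match yet)
Bit 1: prefix='01' -> emit 'h', reset
Bit 2: prefix='0' (no match yet)
Bit 3: prefix='01' -> emit 'h', reset
Bit 4: prefix='0' (no match yet)
Bit 5: prefix='00' -> emit 'm', reset
Bit 6: prefix='0' (no match yet)
Bit 7: prefix='01' -> emit 'h', reset
Bit 8: prefix='0' (no match yet)
Bit 9: prefix='01' -> emit 'h', reset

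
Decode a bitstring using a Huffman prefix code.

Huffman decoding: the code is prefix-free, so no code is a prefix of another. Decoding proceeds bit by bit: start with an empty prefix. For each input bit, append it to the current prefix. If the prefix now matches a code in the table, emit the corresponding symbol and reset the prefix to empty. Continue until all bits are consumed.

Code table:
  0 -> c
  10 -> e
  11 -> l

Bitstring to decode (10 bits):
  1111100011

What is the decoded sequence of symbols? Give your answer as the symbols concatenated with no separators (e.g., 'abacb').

Bit 0: prefix='1' (no match yet)
Bit 1: prefix='11' -> emit 'l', reset
Bit 2: prefix='1' (no match yet)
Bit 3: prefix='11' -> emit 'l', reset
Bit 4: prefix='1' (no match yet)
Bit 5: prefix='10' -> emit 'e', reset
Bit 6: prefix='0' -> emit 'c', reset
Bit 7: prefix='0' -> emit 'c', reset
Bit 8: prefix='1' (no match yet)
Bit 9: prefix='11' -> emit 'l', reset

Answer: lleccl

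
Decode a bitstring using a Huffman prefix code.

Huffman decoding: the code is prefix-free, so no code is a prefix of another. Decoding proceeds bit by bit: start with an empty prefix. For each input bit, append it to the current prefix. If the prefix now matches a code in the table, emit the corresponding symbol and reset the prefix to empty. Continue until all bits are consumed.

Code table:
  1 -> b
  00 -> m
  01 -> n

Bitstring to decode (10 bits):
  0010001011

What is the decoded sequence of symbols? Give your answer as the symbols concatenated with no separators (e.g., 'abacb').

Bit 0: prefix='0' (no match yet)
Bit 1: prefix='00' -> emit 'm', reset
Bit 2: prefix='1' -> emit 'b', reset
Bit 3: prefix='0' (no match yet)
Bit 4: prefix='00' -> emit 'm', reset
Bit 5: prefix='0' (no match yet)
Bit 6: prefix='01' -> emit 'n', reset
Bit 7: prefix='0' (no match yet)
Bit 8: prefix='01' -> emit 'n', reset
Bit 9: prefix='1' -> emit 'b', reset

Answer: mbmnnb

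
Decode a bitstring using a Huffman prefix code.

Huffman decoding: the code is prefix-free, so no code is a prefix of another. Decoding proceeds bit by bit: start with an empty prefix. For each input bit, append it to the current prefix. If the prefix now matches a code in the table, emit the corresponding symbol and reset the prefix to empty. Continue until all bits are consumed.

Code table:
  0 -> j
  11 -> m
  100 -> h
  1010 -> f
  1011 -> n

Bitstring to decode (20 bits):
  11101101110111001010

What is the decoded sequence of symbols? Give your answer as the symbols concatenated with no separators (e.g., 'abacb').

Bit 0: prefix='1' (no match yet)
Bit 1: prefix='11' -> emit 'm', reset
Bit 2: prefix='1' (no match yet)
Bit 3: prefix='10' (no match yet)
Bit 4: prefix='101' (no match yet)
Bit 5: prefix='1011' -> emit 'n', reset
Bit 6: prefix='0' -> emit 'j', reset
Bit 7: prefix='1' (no match yet)
Bit 8: prefix='11' -> emit 'm', reset
Bit 9: prefix='1' (no match yet)
Bit 10: prefix='10' (no match yet)
Bit 11: prefix='101' (no match yet)
Bit 12: prefix='1011' -> emit 'n', reset
Bit 13: prefix='1' (no match yet)
Bit 14: prefix='10' (no match yet)
Bit 15: prefix='100' -> emit 'h', reset
Bit 16: prefix='1' (no match yet)
Bit 17: prefix='10' (no match yet)
Bit 18: prefix='101' (no match yet)
Bit 19: prefix='1010' -> emit 'f', reset

Answer: mnjmnhf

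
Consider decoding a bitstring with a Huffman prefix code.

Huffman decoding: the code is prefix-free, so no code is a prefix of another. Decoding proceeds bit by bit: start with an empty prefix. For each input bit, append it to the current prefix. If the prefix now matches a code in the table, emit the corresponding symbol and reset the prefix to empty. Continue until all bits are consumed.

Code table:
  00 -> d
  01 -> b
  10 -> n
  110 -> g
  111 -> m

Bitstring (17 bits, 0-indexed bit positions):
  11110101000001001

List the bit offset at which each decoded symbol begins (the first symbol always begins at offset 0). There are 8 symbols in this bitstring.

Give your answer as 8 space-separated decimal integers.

Answer: 0 3 5 7 9 11 13 15

Derivation:
Bit 0: prefix='1' (no match yet)
Bit 1: prefix='11' (no match yet)
Bit 2: prefix='111' -> emit 'm', reset
Bit 3: prefix='1' (no match yet)
Bit 4: prefix='10' -> emit 'n', reset
Bit 5: prefix='1' (no match yet)
Bit 6: prefix='10' -> emit 'n', reset
Bit 7: prefix='1' (no match yet)
Bit 8: prefix='10' -> emit 'n', reset
Bit 9: prefix='0' (no match yet)
Bit 10: prefix='00' -> emit 'd', reset
Bit 11: prefix='0' (no match yet)
Bit 12: prefix='00' -> emit 'd', reset
Bit 13: prefix='1' (no match yet)
Bit 14: prefix='10' -> emit 'n', reset
Bit 15: prefix='0' (no match yet)
Bit 16: prefix='01' -> emit 'b', reset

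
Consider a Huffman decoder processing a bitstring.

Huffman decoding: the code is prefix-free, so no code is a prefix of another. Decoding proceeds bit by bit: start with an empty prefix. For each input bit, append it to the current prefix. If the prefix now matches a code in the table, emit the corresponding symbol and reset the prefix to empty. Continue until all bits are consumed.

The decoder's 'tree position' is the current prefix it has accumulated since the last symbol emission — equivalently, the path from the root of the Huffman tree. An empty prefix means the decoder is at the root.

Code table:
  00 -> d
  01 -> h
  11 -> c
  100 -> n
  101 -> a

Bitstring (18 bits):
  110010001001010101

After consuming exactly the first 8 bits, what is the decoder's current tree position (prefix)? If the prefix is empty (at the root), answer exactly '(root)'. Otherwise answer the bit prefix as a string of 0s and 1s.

Answer: 0

Derivation:
Bit 0: prefix='1' (no match yet)
Bit 1: prefix='11' -> emit 'c', reset
Bit 2: prefix='0' (no match yet)
Bit 3: prefix='00' -> emit 'd', reset
Bit 4: prefix='1' (no match yet)
Bit 5: prefix='10' (no match yet)
Bit 6: prefix='100' -> emit 'n', reset
Bit 7: prefix='0' (no match yet)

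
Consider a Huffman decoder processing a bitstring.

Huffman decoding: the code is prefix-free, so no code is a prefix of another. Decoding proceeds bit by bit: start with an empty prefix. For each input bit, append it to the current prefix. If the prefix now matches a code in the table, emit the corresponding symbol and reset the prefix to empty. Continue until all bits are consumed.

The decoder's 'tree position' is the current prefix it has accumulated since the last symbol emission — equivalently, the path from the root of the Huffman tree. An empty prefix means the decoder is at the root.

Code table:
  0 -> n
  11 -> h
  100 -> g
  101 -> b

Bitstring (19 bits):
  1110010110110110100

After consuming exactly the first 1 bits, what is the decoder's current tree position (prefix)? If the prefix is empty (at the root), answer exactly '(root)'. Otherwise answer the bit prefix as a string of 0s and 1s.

Answer: 1

Derivation:
Bit 0: prefix='1' (no match yet)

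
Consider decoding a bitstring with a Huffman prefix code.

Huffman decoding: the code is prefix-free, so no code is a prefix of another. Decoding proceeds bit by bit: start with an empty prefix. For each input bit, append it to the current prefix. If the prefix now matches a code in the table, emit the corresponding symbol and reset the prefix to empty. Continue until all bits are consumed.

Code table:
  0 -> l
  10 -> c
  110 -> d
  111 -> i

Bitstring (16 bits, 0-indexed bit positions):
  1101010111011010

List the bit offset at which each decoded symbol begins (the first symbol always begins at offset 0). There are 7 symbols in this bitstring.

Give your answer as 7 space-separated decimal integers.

Bit 0: prefix='1' (no match yet)
Bit 1: prefix='11' (no match yet)
Bit 2: prefix='110' -> emit 'd', reset
Bit 3: prefix='1' (no match yet)
Bit 4: prefix='10' -> emit 'c', reset
Bit 5: prefix='1' (no match yet)
Bit 6: prefix='10' -> emit 'c', reset
Bit 7: prefix='1' (no match yet)
Bit 8: prefix='11' (no match yet)
Bit 9: prefix='111' -> emit 'i', reset
Bit 10: prefix='0' -> emit 'l', reset
Bit 11: prefix='1' (no match yet)
Bit 12: prefix='11' (no match yet)
Bit 13: prefix='110' -> emit 'd', reset
Bit 14: prefix='1' (no match yet)
Bit 15: prefix='10' -> emit 'c', reset

Answer: 0 3 5 7 10 11 14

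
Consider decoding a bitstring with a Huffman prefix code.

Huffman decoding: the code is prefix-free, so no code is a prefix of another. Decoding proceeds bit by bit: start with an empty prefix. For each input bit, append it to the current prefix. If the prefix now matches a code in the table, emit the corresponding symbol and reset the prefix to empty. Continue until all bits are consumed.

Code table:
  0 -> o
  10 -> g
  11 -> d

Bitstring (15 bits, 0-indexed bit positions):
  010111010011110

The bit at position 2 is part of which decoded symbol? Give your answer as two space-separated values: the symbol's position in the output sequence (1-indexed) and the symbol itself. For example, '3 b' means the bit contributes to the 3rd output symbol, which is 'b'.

Answer: 2 g

Derivation:
Bit 0: prefix='0' -> emit 'o', reset
Bit 1: prefix='1' (no match yet)
Bit 2: prefix='10' -> emit 'g', reset
Bit 3: prefix='1' (no match yet)
Bit 4: prefix='11' -> emit 'd', reset
Bit 5: prefix='1' (no match yet)
Bit 6: prefix='10' -> emit 'g', reset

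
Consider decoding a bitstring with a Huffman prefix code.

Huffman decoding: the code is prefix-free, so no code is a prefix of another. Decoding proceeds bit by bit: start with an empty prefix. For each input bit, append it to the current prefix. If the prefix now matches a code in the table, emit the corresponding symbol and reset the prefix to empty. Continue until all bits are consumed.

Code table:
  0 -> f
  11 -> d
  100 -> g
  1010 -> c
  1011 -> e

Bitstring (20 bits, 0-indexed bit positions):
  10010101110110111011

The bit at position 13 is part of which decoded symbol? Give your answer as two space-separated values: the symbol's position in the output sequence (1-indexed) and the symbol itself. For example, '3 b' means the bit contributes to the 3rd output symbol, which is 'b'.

Bit 0: prefix='1' (no match yet)
Bit 1: prefix='10' (no match yet)
Bit 2: prefix='100' -> emit 'g', reset
Bit 3: prefix='1' (no match yet)
Bit 4: prefix='10' (no match yet)
Bit 5: prefix='101' (no match yet)
Bit 6: prefix='1010' -> emit 'c', reset
Bit 7: prefix='1' (no match yet)
Bit 8: prefix='11' -> emit 'd', reset
Bit 9: prefix='1' (no match yet)
Bit 10: prefix='10' (no match yet)
Bit 11: prefix='101' (no match yet)
Bit 12: prefix='1011' -> emit 'e', reset
Bit 13: prefix='0' -> emit 'f', reset
Bit 14: prefix='1' (no match yet)
Bit 15: prefix='11' -> emit 'd', reset
Bit 16: prefix='1' (no match yet)
Bit 17: prefix='10' (no match yet)

Answer: 5 f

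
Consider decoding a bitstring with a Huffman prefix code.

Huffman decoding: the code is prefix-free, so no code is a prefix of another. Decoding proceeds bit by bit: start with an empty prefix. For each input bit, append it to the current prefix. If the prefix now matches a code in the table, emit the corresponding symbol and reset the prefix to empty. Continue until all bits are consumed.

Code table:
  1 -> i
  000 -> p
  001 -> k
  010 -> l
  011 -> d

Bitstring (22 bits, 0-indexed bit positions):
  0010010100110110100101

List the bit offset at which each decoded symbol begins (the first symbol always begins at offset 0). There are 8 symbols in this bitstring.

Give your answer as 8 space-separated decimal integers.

Bit 0: prefix='0' (no match yet)
Bit 1: prefix='00' (no match yet)
Bit 2: prefix='001' -> emit 'k', reset
Bit 3: prefix='0' (no match yet)
Bit 4: prefix='00' (no match yet)
Bit 5: prefix='001' -> emit 'k', reset
Bit 6: prefix='0' (no match yet)
Bit 7: prefix='01' (no match yet)
Bit 8: prefix='010' -> emit 'l', reset
Bit 9: prefix='0' (no match yet)
Bit 10: prefix='01' (no match yet)
Bit 11: prefix='011' -> emit 'd', reset
Bit 12: prefix='0' (no match yet)
Bit 13: prefix='01' (no match yet)
Bit 14: prefix='011' -> emit 'd', reset
Bit 15: prefix='0' (no match yet)
Bit 16: prefix='01' (no match yet)
Bit 17: prefix='010' -> emit 'l', reset
Bit 18: prefix='0' (no match yet)
Bit 19: prefix='01' (no match yet)
Bit 20: prefix='010' -> emit 'l', reset
Bit 21: prefix='1' -> emit 'i', reset

Answer: 0 3 6 9 12 15 18 21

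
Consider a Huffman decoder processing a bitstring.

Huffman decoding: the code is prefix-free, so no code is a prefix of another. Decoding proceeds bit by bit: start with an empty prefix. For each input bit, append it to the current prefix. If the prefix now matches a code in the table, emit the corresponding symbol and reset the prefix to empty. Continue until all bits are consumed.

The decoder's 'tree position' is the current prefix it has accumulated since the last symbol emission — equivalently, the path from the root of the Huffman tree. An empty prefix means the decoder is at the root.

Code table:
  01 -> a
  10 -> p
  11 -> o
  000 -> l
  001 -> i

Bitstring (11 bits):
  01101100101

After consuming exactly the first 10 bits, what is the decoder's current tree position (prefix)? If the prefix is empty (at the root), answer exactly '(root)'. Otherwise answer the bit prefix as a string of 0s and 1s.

Bit 0: prefix='0' (no match yet)
Bit 1: prefix='01' -> emit 'a', reset
Bit 2: prefix='1' (no match yet)
Bit 3: prefix='10' -> emit 'p', reset
Bit 4: prefix='1' (no match yet)
Bit 5: prefix='11' -> emit 'o', reset
Bit 6: prefix='0' (no match yet)
Bit 7: prefix='00' (no match yet)
Bit 8: prefix='001' -> emit 'i', reset
Bit 9: prefix='0' (no match yet)

Answer: 0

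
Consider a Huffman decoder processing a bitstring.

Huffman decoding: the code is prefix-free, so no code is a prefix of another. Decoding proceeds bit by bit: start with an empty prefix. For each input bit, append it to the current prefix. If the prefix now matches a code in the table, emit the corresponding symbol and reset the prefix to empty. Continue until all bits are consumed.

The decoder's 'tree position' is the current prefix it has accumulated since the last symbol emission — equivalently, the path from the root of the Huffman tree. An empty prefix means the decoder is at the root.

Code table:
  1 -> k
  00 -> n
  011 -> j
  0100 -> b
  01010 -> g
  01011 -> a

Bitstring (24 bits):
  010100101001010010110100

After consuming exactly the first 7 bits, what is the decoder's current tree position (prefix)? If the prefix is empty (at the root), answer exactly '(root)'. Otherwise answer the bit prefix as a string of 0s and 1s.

Bit 0: prefix='0' (no match yet)
Bit 1: prefix='01' (no match yet)
Bit 2: prefix='010' (no match yet)
Bit 3: prefix='0101' (no match yet)
Bit 4: prefix='01010' -> emit 'g', reset
Bit 5: prefix='0' (no match yet)
Bit 6: prefix='01' (no match yet)

Answer: 01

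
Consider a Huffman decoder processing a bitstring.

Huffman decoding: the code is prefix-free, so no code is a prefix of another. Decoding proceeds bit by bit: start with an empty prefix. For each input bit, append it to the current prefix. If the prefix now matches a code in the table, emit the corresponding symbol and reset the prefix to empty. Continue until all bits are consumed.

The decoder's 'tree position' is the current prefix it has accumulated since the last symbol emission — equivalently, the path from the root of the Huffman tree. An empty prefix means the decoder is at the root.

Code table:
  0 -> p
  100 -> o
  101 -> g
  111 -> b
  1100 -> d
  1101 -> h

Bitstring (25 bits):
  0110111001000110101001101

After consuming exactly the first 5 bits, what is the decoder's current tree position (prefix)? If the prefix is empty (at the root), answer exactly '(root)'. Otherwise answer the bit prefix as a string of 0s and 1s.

Bit 0: prefix='0' -> emit 'p', reset
Bit 1: prefix='1' (no match yet)
Bit 2: prefix='11' (no match yet)
Bit 3: prefix='110' (no match yet)
Bit 4: prefix='1101' -> emit 'h', reset

Answer: (root)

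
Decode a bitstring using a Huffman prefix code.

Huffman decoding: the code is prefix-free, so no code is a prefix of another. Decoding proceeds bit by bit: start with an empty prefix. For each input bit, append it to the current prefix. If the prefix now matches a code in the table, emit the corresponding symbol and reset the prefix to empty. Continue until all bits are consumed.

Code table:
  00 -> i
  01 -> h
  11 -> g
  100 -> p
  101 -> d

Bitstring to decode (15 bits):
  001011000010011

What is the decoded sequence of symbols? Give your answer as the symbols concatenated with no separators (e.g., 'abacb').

Answer: idpipg

Derivation:
Bit 0: prefix='0' (no match yet)
Bit 1: prefix='00' -> emit 'i', reset
Bit 2: prefix='1' (no match yet)
Bit 3: prefix='10' (no match yet)
Bit 4: prefix='101' -> emit 'd', reset
Bit 5: prefix='1' (no match yet)
Bit 6: prefix='10' (no match yet)
Bit 7: prefix='100' -> emit 'p', reset
Bit 8: prefix='0' (no match yet)
Bit 9: prefix='00' -> emit 'i', reset
Bit 10: prefix='1' (no match yet)
Bit 11: prefix='10' (no match yet)
Bit 12: prefix='100' -> emit 'p', reset
Bit 13: prefix='1' (no match yet)
Bit 14: prefix='11' -> emit 'g', reset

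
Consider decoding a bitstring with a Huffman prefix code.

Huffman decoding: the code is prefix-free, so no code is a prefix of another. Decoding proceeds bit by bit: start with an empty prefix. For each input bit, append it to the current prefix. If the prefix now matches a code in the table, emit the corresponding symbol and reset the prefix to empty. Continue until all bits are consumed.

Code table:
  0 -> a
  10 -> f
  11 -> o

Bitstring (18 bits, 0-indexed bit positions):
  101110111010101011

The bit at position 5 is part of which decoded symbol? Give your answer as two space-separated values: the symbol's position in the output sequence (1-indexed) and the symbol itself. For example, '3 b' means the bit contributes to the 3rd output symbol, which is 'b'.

Answer: 3 f

Derivation:
Bit 0: prefix='1' (no match yet)
Bit 1: prefix='10' -> emit 'f', reset
Bit 2: prefix='1' (no match yet)
Bit 3: prefix='11' -> emit 'o', reset
Bit 4: prefix='1' (no match yet)
Bit 5: prefix='10' -> emit 'f', reset
Bit 6: prefix='1' (no match yet)
Bit 7: prefix='11' -> emit 'o', reset
Bit 8: prefix='1' (no match yet)
Bit 9: prefix='10' -> emit 'f', reset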